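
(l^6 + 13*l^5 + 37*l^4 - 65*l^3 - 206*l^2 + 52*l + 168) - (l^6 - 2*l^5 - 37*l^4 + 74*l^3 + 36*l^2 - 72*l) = 15*l^5 + 74*l^4 - 139*l^3 - 242*l^2 + 124*l + 168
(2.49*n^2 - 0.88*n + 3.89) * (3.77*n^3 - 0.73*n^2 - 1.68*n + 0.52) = 9.3873*n^5 - 5.1353*n^4 + 11.1245*n^3 - 0.0665*n^2 - 6.9928*n + 2.0228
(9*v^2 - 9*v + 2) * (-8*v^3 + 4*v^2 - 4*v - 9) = -72*v^5 + 108*v^4 - 88*v^3 - 37*v^2 + 73*v - 18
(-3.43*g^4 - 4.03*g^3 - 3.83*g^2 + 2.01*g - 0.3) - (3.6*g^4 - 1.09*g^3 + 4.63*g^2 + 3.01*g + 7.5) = -7.03*g^4 - 2.94*g^3 - 8.46*g^2 - 1.0*g - 7.8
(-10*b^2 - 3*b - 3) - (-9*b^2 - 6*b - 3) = -b^2 + 3*b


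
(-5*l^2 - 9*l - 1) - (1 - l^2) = -4*l^2 - 9*l - 2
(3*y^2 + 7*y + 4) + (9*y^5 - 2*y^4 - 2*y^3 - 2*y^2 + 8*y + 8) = 9*y^5 - 2*y^4 - 2*y^3 + y^2 + 15*y + 12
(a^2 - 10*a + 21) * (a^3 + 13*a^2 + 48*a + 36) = a^5 + 3*a^4 - 61*a^3 - 171*a^2 + 648*a + 756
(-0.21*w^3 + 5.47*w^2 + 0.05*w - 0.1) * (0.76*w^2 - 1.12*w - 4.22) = -0.1596*w^5 + 4.3924*w^4 - 5.2022*w^3 - 23.2154*w^2 - 0.099*w + 0.422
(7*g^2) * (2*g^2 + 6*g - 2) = 14*g^4 + 42*g^3 - 14*g^2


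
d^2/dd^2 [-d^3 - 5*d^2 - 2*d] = -6*d - 10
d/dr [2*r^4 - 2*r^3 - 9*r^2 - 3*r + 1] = 8*r^3 - 6*r^2 - 18*r - 3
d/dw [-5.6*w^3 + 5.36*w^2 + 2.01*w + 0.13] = -16.8*w^2 + 10.72*w + 2.01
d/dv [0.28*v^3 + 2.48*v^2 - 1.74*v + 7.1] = 0.84*v^2 + 4.96*v - 1.74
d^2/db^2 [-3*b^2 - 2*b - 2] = -6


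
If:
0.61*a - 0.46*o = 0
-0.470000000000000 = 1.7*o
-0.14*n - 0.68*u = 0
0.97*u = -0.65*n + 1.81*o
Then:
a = -0.21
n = -1.11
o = -0.28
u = 0.23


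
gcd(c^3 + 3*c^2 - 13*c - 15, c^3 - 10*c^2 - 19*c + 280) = c + 5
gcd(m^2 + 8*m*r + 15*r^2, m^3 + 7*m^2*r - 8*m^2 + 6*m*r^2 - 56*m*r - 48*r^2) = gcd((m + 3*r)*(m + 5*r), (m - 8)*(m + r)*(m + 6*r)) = 1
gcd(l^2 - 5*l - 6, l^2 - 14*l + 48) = l - 6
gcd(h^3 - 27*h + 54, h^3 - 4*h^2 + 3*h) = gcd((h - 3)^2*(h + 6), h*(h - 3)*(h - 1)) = h - 3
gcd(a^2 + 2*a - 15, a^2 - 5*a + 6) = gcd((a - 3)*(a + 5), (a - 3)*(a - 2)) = a - 3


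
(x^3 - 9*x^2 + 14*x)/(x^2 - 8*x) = (x^2 - 9*x + 14)/(x - 8)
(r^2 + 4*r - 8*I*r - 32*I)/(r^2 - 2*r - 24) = (r - 8*I)/(r - 6)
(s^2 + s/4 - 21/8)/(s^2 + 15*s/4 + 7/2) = (s - 3/2)/(s + 2)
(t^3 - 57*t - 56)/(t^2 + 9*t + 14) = (t^2 - 7*t - 8)/(t + 2)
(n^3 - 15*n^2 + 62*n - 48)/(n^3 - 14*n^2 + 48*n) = (n - 1)/n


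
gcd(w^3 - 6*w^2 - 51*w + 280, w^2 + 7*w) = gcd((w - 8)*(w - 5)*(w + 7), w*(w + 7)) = w + 7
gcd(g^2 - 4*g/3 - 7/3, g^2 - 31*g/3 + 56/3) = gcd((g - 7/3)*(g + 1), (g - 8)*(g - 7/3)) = g - 7/3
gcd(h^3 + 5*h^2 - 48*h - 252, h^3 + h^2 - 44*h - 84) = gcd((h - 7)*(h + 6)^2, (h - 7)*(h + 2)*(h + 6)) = h^2 - h - 42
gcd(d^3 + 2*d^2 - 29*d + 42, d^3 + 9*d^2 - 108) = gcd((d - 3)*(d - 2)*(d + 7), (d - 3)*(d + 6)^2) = d - 3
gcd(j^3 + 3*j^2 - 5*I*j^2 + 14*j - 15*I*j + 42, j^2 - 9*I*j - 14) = j - 7*I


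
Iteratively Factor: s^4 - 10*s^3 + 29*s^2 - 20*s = (s - 4)*(s^3 - 6*s^2 + 5*s) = (s - 4)*(s - 1)*(s^2 - 5*s) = (s - 5)*(s - 4)*(s - 1)*(s)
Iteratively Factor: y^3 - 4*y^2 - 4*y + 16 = (y + 2)*(y^2 - 6*y + 8) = (y - 4)*(y + 2)*(y - 2)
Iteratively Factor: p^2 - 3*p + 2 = (p - 1)*(p - 2)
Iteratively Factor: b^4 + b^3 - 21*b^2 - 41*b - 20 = (b - 5)*(b^3 + 6*b^2 + 9*b + 4) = (b - 5)*(b + 1)*(b^2 + 5*b + 4) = (b - 5)*(b + 1)^2*(b + 4)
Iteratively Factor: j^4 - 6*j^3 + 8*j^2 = (j - 4)*(j^3 - 2*j^2) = (j - 4)*(j - 2)*(j^2) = j*(j - 4)*(j - 2)*(j)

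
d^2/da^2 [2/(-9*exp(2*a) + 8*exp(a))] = 8*((9*exp(a) - 8)*(9*exp(a) - 2) - 2*(9*exp(a) - 4)^2)*exp(-a)/(9*exp(a) - 8)^3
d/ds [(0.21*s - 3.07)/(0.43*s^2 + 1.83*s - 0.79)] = (-0.0903*s^2 + 2.6402*s + 5.4522)/(0.1849*s^4 + 1.5738*s^3 + 2.6695*s^2 - 2.8914*s + 0.6241)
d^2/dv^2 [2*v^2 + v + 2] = 4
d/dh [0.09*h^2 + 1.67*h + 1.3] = 0.18*h + 1.67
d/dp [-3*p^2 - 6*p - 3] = -6*p - 6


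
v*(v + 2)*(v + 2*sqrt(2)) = v^3 + 2*v^2 + 2*sqrt(2)*v^2 + 4*sqrt(2)*v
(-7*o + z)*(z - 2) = -7*o*z + 14*o + z^2 - 2*z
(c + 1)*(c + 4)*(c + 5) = c^3 + 10*c^2 + 29*c + 20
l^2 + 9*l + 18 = (l + 3)*(l + 6)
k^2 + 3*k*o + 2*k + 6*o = (k + 2)*(k + 3*o)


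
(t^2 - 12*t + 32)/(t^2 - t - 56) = (t - 4)/(t + 7)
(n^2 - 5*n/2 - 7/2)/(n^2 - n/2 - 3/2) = (2*n - 7)/(2*n - 3)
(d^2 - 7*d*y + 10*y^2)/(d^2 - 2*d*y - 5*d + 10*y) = (d - 5*y)/(d - 5)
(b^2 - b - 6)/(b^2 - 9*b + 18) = (b + 2)/(b - 6)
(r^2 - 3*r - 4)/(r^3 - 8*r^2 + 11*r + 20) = 1/(r - 5)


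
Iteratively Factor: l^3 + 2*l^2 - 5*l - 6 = (l + 3)*(l^2 - l - 2) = (l - 2)*(l + 3)*(l + 1)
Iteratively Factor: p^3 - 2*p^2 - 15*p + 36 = (p - 3)*(p^2 + p - 12) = (p - 3)*(p + 4)*(p - 3)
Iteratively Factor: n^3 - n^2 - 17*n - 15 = (n - 5)*(n^2 + 4*n + 3) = (n - 5)*(n + 3)*(n + 1)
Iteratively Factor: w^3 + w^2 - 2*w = (w - 1)*(w^2 + 2*w) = (w - 1)*(w + 2)*(w)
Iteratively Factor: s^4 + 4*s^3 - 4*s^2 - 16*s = (s + 2)*(s^3 + 2*s^2 - 8*s) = (s - 2)*(s + 2)*(s^2 + 4*s) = s*(s - 2)*(s + 2)*(s + 4)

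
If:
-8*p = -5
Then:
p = 5/8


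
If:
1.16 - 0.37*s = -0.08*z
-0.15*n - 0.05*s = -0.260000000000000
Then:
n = 0.688288288288288 - 0.0720720720720721*z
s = 0.216216216216216*z + 3.13513513513514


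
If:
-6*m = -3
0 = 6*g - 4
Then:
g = 2/3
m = 1/2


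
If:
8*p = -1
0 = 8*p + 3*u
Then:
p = -1/8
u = 1/3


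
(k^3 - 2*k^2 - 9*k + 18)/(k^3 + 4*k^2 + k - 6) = (k^2 - 5*k + 6)/(k^2 + k - 2)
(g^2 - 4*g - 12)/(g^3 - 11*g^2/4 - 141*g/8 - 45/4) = 8*(g + 2)/(8*g^2 + 26*g + 15)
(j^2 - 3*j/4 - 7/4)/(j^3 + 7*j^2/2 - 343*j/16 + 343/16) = 4*(j + 1)/(4*j^2 + 21*j - 49)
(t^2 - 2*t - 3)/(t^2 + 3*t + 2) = (t - 3)/(t + 2)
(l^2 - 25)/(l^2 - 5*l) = (l + 5)/l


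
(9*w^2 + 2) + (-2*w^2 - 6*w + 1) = 7*w^2 - 6*w + 3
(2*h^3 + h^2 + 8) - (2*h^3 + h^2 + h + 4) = 4 - h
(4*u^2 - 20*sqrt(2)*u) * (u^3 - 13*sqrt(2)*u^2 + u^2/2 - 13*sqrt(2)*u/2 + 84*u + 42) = 4*u^5 - 72*sqrt(2)*u^4 + 2*u^4 - 36*sqrt(2)*u^3 + 856*u^3 - 1680*sqrt(2)*u^2 + 428*u^2 - 840*sqrt(2)*u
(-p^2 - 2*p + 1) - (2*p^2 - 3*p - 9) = -3*p^2 + p + 10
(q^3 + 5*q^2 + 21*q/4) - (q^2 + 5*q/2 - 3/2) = q^3 + 4*q^2 + 11*q/4 + 3/2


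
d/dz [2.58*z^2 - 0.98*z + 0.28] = 5.16*z - 0.98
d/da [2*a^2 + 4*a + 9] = 4*a + 4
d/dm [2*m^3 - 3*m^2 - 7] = 6*m*(m - 1)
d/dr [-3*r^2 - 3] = -6*r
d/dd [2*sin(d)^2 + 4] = 2*sin(2*d)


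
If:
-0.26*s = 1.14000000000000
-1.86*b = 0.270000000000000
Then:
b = -0.15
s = -4.38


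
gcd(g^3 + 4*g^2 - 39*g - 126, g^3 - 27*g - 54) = g^2 - 3*g - 18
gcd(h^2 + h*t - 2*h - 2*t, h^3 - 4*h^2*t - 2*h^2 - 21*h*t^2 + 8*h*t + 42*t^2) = h - 2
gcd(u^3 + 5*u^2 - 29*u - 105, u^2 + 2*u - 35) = u^2 + 2*u - 35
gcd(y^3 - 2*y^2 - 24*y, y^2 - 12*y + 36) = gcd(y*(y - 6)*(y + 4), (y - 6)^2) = y - 6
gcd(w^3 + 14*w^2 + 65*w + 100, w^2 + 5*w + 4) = w + 4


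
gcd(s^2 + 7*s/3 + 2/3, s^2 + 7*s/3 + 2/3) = s^2 + 7*s/3 + 2/3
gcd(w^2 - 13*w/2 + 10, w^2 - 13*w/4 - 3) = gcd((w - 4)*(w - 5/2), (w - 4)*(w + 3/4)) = w - 4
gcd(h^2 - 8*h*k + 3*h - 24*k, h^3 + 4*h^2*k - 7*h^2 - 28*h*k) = 1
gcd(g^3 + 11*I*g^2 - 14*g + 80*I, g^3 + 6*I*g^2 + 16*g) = g^2 + 6*I*g + 16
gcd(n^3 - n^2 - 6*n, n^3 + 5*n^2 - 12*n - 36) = n^2 - n - 6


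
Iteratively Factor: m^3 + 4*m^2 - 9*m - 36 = (m - 3)*(m^2 + 7*m + 12) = (m - 3)*(m + 4)*(m + 3)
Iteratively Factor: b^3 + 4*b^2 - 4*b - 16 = (b + 4)*(b^2 - 4) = (b - 2)*(b + 4)*(b + 2)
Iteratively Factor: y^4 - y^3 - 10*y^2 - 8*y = (y - 4)*(y^3 + 3*y^2 + 2*y) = y*(y - 4)*(y^2 + 3*y + 2) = y*(y - 4)*(y + 2)*(y + 1)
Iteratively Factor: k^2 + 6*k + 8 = (k + 4)*(k + 2)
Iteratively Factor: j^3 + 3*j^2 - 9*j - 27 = (j - 3)*(j^2 + 6*j + 9) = (j - 3)*(j + 3)*(j + 3)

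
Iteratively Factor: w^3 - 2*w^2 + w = (w - 1)*(w^2 - w) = (w - 1)^2*(w)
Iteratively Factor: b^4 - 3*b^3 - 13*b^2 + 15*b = (b)*(b^3 - 3*b^2 - 13*b + 15) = b*(b + 3)*(b^2 - 6*b + 5) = b*(b - 5)*(b + 3)*(b - 1)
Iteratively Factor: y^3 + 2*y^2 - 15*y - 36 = (y + 3)*(y^2 - y - 12) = (y - 4)*(y + 3)*(y + 3)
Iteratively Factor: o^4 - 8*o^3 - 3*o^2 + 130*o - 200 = (o + 4)*(o^3 - 12*o^2 + 45*o - 50) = (o - 5)*(o + 4)*(o^2 - 7*o + 10) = (o - 5)^2*(o + 4)*(o - 2)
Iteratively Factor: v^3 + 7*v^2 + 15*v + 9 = (v + 3)*(v^2 + 4*v + 3) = (v + 3)^2*(v + 1)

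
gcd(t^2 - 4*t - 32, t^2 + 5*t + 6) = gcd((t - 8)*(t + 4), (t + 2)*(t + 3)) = 1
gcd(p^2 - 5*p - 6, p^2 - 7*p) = 1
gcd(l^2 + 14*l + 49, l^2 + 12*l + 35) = l + 7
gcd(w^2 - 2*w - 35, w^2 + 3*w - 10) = w + 5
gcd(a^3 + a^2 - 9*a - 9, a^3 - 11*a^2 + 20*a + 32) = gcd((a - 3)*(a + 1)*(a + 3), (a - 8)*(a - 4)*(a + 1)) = a + 1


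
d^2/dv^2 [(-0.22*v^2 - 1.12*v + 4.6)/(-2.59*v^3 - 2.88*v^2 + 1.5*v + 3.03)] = (2.951564*v^6 + 45.078432*v^5 - 315.033096*v^4 - 495.643548*v^3 - 4.70750400000003*v^2 - 38.723112*v - 107.124084)/(17.373979*v^9 + 57.957984*v^8 + 34.261038*v^7 - 104.221557*v^6 - 155.450556*v^5 + 14.673204*v^4 + 146.498193*v^3 + 58.870476*v^2 - 41.31405*v - 27.818127)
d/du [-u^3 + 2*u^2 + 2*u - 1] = -3*u^2 + 4*u + 2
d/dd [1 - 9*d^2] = -18*d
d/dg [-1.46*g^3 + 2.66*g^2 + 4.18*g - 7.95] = -4.38*g^2 + 5.32*g + 4.18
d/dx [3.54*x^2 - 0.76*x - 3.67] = 7.08*x - 0.76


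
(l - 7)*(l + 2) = l^2 - 5*l - 14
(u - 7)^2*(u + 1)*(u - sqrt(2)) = u^4 - 13*u^3 - sqrt(2)*u^3 + 13*sqrt(2)*u^2 + 35*u^2 - 35*sqrt(2)*u + 49*u - 49*sqrt(2)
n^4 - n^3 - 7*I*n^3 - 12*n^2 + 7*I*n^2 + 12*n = n*(n - 1)*(n - 4*I)*(n - 3*I)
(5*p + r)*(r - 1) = 5*p*r - 5*p + r^2 - r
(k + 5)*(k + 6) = k^2 + 11*k + 30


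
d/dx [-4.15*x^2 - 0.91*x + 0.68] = -8.3*x - 0.91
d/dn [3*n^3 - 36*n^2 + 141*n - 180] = 9*n^2 - 72*n + 141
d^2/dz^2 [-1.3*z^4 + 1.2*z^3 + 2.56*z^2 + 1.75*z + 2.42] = -15.6*z^2 + 7.2*z + 5.12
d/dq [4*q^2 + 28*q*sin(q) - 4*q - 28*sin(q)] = 28*q*cos(q) + 8*q - 28*sqrt(2)*cos(q + pi/4) - 4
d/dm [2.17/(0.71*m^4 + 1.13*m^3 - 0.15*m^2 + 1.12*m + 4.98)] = (-6.1628*m^3 - 7.3563*m^2 + 0.651*m - 2.4304)/(0.71*m^4 + 1.13*m^3 - 0.15*m^2 + 1.12*m + 4.98)^2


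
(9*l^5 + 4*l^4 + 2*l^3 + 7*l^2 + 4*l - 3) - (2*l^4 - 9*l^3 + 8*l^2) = 9*l^5 + 2*l^4 + 11*l^3 - l^2 + 4*l - 3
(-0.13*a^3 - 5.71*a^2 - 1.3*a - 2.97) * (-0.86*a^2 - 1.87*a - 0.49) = 0.1118*a^5 + 5.1537*a^4 + 11.8594*a^3 + 7.7831*a^2 + 6.1909*a + 1.4553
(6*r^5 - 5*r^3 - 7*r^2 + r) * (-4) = -24*r^5 + 20*r^3 + 28*r^2 - 4*r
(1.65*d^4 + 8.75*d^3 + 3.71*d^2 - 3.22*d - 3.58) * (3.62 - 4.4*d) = -7.26*d^5 - 32.527*d^4 + 15.351*d^3 + 27.5982*d^2 + 4.0956*d - 12.9596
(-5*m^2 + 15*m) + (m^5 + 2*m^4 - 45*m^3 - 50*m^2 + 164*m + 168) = m^5 + 2*m^4 - 45*m^3 - 55*m^2 + 179*m + 168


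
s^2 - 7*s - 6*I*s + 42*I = (s - 7)*(s - 6*I)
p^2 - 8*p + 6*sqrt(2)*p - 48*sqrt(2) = (p - 8)*(p + 6*sqrt(2))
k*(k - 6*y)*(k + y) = k^3 - 5*k^2*y - 6*k*y^2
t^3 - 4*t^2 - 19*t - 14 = (t - 7)*(t + 1)*(t + 2)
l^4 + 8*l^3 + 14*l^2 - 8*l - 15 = (l - 1)*(l + 1)*(l + 3)*(l + 5)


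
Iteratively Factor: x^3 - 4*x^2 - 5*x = (x)*(x^2 - 4*x - 5) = x*(x - 5)*(x + 1)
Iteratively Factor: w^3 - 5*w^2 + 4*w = (w - 1)*(w^2 - 4*w) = (w - 4)*(w - 1)*(w)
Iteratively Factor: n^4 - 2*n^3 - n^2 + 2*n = (n - 2)*(n^3 - n) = n*(n - 2)*(n^2 - 1) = n*(n - 2)*(n - 1)*(n + 1)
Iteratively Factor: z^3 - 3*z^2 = (z)*(z^2 - 3*z) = z^2*(z - 3)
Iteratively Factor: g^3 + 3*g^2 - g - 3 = (g + 3)*(g^2 - 1) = (g - 1)*(g + 3)*(g + 1)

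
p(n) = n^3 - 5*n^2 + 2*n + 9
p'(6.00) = 50.00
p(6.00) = 57.00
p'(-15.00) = 827.00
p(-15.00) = -4521.00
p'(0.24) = -0.23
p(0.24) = 9.21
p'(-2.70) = 50.87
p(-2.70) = -52.53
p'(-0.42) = 6.73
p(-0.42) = 7.20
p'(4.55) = 18.61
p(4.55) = 8.78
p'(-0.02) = 2.20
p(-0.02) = 8.96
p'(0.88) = -4.48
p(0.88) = 7.57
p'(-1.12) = 16.96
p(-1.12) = -0.92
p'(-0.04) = 2.40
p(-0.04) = 8.91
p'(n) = 3*n^2 - 10*n + 2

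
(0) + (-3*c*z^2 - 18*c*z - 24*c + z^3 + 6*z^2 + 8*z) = -3*c*z^2 - 18*c*z - 24*c + z^3 + 6*z^2 + 8*z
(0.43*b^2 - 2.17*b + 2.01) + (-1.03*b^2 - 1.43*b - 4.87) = -0.6*b^2 - 3.6*b - 2.86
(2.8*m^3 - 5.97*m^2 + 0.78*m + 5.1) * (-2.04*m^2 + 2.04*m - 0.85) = -5.712*m^5 + 17.8908*m^4 - 16.15*m^3 - 3.7383*m^2 + 9.741*m - 4.335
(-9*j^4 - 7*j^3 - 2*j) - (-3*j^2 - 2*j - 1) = -9*j^4 - 7*j^3 + 3*j^2 + 1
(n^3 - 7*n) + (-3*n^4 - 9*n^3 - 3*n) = -3*n^4 - 8*n^3 - 10*n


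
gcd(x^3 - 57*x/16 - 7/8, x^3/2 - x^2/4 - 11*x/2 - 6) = 1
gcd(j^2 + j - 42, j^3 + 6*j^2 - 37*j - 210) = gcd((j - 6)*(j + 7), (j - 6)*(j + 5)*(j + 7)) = j^2 + j - 42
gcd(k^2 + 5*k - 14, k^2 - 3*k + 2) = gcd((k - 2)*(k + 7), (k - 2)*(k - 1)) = k - 2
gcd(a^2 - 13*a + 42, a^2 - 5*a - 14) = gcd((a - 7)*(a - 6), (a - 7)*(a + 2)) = a - 7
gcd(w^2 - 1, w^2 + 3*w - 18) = 1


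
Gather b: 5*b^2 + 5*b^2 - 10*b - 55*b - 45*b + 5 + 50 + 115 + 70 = 10*b^2 - 110*b + 240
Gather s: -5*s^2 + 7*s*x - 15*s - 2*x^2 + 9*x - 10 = -5*s^2 + s*(7*x - 15) - 2*x^2 + 9*x - 10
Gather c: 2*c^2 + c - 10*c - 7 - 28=2*c^2 - 9*c - 35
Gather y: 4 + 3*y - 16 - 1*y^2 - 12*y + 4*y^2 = 3*y^2 - 9*y - 12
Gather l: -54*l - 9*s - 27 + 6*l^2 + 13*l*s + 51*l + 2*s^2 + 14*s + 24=6*l^2 + l*(13*s - 3) + 2*s^2 + 5*s - 3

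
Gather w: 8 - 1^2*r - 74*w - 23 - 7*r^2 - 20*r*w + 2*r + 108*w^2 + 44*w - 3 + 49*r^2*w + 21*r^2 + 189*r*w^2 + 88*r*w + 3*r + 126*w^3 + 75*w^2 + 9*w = 14*r^2 + 4*r + 126*w^3 + w^2*(189*r + 183) + w*(49*r^2 + 68*r - 21) - 18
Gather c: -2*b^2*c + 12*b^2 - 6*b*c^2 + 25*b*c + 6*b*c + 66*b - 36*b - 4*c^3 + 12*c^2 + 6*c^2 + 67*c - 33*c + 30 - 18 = 12*b^2 + 30*b - 4*c^3 + c^2*(18 - 6*b) + c*(-2*b^2 + 31*b + 34) + 12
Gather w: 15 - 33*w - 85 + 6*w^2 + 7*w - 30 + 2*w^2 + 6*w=8*w^2 - 20*w - 100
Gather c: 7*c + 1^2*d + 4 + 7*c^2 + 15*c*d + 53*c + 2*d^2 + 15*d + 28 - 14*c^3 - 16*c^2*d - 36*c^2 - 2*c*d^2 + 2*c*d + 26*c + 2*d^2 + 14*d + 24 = -14*c^3 + c^2*(-16*d - 29) + c*(-2*d^2 + 17*d + 86) + 4*d^2 + 30*d + 56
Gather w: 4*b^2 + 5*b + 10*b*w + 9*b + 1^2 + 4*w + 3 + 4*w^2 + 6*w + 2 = 4*b^2 + 14*b + 4*w^2 + w*(10*b + 10) + 6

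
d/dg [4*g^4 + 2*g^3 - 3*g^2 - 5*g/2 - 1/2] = 16*g^3 + 6*g^2 - 6*g - 5/2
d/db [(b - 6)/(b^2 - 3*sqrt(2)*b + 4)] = (b^2 - 3*sqrt(2)*b - (b - 6)*(2*b - 3*sqrt(2)) + 4)/(b^2 - 3*sqrt(2)*b + 4)^2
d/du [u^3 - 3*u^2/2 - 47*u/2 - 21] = 3*u^2 - 3*u - 47/2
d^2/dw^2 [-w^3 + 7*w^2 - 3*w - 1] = 14 - 6*w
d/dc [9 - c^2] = -2*c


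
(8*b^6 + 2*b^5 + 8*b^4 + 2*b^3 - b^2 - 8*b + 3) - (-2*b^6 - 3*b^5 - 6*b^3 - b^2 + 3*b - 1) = 10*b^6 + 5*b^5 + 8*b^4 + 8*b^3 - 11*b + 4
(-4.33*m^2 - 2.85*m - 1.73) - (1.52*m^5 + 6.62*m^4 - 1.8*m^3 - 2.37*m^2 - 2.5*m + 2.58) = -1.52*m^5 - 6.62*m^4 + 1.8*m^3 - 1.96*m^2 - 0.35*m - 4.31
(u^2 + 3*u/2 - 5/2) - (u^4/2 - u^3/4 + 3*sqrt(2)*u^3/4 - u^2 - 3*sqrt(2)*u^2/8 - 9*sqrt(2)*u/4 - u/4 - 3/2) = -u^4/2 - 3*sqrt(2)*u^3/4 + u^3/4 + 3*sqrt(2)*u^2/8 + 2*u^2 + 7*u/4 + 9*sqrt(2)*u/4 - 1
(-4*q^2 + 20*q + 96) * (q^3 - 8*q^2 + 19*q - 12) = -4*q^5 + 52*q^4 - 140*q^3 - 340*q^2 + 1584*q - 1152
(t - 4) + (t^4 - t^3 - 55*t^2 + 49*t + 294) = t^4 - t^3 - 55*t^2 + 50*t + 290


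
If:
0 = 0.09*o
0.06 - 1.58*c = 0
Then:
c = 0.04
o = 0.00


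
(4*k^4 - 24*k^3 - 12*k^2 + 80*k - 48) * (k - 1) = 4*k^5 - 28*k^4 + 12*k^3 + 92*k^2 - 128*k + 48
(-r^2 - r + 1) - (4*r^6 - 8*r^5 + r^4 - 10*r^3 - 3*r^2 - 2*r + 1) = -4*r^6 + 8*r^5 - r^4 + 10*r^3 + 2*r^2 + r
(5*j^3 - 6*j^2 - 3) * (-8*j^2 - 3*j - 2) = -40*j^5 + 33*j^4 + 8*j^3 + 36*j^2 + 9*j + 6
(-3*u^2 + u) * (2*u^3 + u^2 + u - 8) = -6*u^5 - u^4 - 2*u^3 + 25*u^2 - 8*u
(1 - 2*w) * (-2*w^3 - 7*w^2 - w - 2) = 4*w^4 + 12*w^3 - 5*w^2 + 3*w - 2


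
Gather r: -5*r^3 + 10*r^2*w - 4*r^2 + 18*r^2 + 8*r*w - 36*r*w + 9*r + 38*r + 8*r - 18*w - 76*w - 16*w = -5*r^3 + r^2*(10*w + 14) + r*(55 - 28*w) - 110*w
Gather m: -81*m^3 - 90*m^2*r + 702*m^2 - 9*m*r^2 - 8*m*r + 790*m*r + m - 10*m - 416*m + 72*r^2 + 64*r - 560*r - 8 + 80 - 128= -81*m^3 + m^2*(702 - 90*r) + m*(-9*r^2 + 782*r - 425) + 72*r^2 - 496*r - 56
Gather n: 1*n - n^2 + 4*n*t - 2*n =-n^2 + n*(4*t - 1)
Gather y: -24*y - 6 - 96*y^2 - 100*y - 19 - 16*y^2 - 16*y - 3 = -112*y^2 - 140*y - 28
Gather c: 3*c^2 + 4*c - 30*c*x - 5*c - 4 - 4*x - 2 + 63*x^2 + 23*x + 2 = 3*c^2 + c*(-30*x - 1) + 63*x^2 + 19*x - 4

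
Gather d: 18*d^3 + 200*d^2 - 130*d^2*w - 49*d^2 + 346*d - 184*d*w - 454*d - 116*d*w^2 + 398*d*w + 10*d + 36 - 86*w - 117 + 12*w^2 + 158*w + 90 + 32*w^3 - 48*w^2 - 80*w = 18*d^3 + d^2*(151 - 130*w) + d*(-116*w^2 + 214*w - 98) + 32*w^3 - 36*w^2 - 8*w + 9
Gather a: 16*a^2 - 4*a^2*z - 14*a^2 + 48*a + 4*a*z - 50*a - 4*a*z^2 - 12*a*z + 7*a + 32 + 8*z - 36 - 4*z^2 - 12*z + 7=a^2*(2 - 4*z) + a*(-4*z^2 - 8*z + 5) - 4*z^2 - 4*z + 3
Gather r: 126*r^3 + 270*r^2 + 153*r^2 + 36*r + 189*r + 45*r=126*r^3 + 423*r^2 + 270*r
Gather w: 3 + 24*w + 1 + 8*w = 32*w + 4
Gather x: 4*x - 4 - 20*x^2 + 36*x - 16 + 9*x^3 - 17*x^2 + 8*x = 9*x^3 - 37*x^2 + 48*x - 20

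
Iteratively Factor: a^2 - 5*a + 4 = (a - 1)*(a - 4)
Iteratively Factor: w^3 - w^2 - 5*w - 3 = (w + 1)*(w^2 - 2*w - 3) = (w - 3)*(w + 1)*(w + 1)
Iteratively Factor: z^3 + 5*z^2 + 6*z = (z + 3)*(z^2 + 2*z) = z*(z + 3)*(z + 2)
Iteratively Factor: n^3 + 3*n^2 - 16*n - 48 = (n + 3)*(n^2 - 16) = (n + 3)*(n + 4)*(n - 4)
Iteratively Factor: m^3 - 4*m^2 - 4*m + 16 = (m + 2)*(m^2 - 6*m + 8) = (m - 2)*(m + 2)*(m - 4)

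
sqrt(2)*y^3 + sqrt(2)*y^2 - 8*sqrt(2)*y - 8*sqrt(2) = (y - 2*sqrt(2))*(y + 2*sqrt(2))*(sqrt(2)*y + sqrt(2))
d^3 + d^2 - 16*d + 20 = (d - 2)^2*(d + 5)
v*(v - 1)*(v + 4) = v^3 + 3*v^2 - 4*v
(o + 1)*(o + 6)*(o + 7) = o^3 + 14*o^2 + 55*o + 42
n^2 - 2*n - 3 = (n - 3)*(n + 1)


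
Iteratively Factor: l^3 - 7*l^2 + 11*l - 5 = (l - 1)*(l^2 - 6*l + 5) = (l - 5)*(l - 1)*(l - 1)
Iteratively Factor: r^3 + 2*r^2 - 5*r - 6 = (r + 1)*(r^2 + r - 6) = (r - 2)*(r + 1)*(r + 3)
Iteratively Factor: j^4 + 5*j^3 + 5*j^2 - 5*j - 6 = (j - 1)*(j^3 + 6*j^2 + 11*j + 6) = (j - 1)*(j + 3)*(j^2 + 3*j + 2) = (j - 1)*(j + 1)*(j + 3)*(j + 2)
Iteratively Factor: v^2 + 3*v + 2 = (v + 1)*(v + 2)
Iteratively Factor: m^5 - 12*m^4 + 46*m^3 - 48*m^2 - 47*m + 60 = (m - 4)*(m^4 - 8*m^3 + 14*m^2 + 8*m - 15) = (m - 4)*(m - 3)*(m^3 - 5*m^2 - m + 5) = (m - 4)*(m - 3)*(m - 1)*(m^2 - 4*m - 5) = (m - 5)*(m - 4)*(m - 3)*(m - 1)*(m + 1)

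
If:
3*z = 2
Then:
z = 2/3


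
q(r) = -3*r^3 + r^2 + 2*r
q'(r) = -9*r^2 + 2*r + 2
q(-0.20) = -0.34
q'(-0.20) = 1.24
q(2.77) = -50.55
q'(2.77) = -61.52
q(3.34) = -93.94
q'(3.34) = -91.72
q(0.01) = 0.02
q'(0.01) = 2.02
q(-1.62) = 12.14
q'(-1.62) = -24.86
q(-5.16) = 428.47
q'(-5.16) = -247.95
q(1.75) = -9.52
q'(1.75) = -22.06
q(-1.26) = 5.07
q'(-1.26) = -14.81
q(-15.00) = 10320.00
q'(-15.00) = -2053.00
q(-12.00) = 5304.00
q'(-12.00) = -1318.00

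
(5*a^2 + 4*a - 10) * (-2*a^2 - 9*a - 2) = -10*a^4 - 53*a^3 - 26*a^2 + 82*a + 20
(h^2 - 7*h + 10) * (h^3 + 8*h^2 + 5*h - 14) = h^5 + h^4 - 41*h^3 + 31*h^2 + 148*h - 140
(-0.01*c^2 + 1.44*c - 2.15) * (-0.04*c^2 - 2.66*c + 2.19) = 0.0004*c^4 - 0.031*c^3 - 3.7663*c^2 + 8.8726*c - 4.7085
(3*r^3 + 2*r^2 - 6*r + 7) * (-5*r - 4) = -15*r^4 - 22*r^3 + 22*r^2 - 11*r - 28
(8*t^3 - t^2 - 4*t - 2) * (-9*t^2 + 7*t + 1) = -72*t^5 + 65*t^4 + 37*t^3 - 11*t^2 - 18*t - 2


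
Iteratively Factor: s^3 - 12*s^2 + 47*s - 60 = (s - 5)*(s^2 - 7*s + 12) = (s - 5)*(s - 3)*(s - 4)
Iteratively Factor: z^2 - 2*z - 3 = (z + 1)*(z - 3)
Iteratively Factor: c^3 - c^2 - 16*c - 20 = (c - 5)*(c^2 + 4*c + 4) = (c - 5)*(c + 2)*(c + 2)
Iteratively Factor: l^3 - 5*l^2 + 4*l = (l)*(l^2 - 5*l + 4) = l*(l - 1)*(l - 4)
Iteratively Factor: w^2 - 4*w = (w)*(w - 4)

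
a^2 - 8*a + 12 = (a - 6)*(a - 2)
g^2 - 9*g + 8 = (g - 8)*(g - 1)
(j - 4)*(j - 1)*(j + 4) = j^3 - j^2 - 16*j + 16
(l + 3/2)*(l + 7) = l^2 + 17*l/2 + 21/2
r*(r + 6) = r^2 + 6*r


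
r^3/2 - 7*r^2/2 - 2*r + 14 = (r/2 + 1)*(r - 7)*(r - 2)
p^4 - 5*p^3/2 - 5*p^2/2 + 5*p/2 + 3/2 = (p - 3)*(p - 1)*(p + 1/2)*(p + 1)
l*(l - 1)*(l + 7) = l^3 + 6*l^2 - 7*l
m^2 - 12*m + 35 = (m - 7)*(m - 5)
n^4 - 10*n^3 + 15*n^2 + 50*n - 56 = (n - 7)*(n - 4)*(n - 1)*(n + 2)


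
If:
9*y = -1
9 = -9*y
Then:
No Solution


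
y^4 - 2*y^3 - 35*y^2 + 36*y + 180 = (y - 6)*(y - 3)*(y + 2)*(y + 5)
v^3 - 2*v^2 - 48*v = v*(v - 8)*(v + 6)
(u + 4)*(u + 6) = u^2 + 10*u + 24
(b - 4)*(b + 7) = b^2 + 3*b - 28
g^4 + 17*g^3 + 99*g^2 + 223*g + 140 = (g + 1)*(g + 4)*(g + 5)*(g + 7)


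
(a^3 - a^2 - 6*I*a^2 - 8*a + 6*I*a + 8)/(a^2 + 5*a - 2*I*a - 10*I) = (a^2 - a*(1 + 4*I) + 4*I)/(a + 5)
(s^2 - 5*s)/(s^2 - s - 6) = s*(5 - s)/(-s^2 + s + 6)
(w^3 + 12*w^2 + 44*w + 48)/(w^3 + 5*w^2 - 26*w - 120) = (w + 2)/(w - 5)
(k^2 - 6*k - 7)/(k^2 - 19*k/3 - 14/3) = 3*(k + 1)/(3*k + 2)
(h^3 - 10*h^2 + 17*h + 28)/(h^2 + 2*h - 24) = (h^2 - 6*h - 7)/(h + 6)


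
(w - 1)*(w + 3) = w^2 + 2*w - 3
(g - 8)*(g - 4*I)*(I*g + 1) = I*g^3 + 5*g^2 - 8*I*g^2 - 40*g - 4*I*g + 32*I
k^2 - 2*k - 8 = (k - 4)*(k + 2)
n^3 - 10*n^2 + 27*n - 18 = (n - 6)*(n - 3)*(n - 1)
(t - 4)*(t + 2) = t^2 - 2*t - 8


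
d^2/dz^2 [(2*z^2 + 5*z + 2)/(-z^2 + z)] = 2*(-7*z^3 - 6*z^2 + 6*z - 2)/(z^3*(z^3 - 3*z^2 + 3*z - 1))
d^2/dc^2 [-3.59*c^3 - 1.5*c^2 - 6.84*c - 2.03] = -21.54*c - 3.0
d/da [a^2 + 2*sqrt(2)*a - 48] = 2*a + 2*sqrt(2)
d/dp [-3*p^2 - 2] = -6*p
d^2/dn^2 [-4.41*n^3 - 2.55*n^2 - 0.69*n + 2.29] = -26.46*n - 5.1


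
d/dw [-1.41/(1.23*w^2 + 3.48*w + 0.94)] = (3.4686*w + 4.9068)/(1.23*w^2 + 3.48*w + 0.94)^2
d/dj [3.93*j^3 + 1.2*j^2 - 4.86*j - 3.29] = 11.79*j^2 + 2.4*j - 4.86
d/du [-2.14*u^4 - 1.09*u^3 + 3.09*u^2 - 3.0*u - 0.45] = -8.56*u^3 - 3.27*u^2 + 6.18*u - 3.0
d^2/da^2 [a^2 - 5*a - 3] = 2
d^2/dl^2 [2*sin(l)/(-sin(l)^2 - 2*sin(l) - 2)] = 2*(9*sin(l)^5 - 2*sin(l)^4 - 4*sin(l)^2 + sin(l)/2 + 6*sin(3*l) - sin(5*l)/2 + 8)/(sin(l)^2 + 2*sin(l) + 2)^3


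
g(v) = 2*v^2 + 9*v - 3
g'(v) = 4*v + 9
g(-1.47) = -11.91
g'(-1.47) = 3.12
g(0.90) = 6.72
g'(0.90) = 12.60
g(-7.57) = 43.48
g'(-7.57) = -21.28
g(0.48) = 1.78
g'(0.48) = 10.92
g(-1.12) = -10.57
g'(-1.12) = 4.52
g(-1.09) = -10.43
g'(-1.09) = 4.64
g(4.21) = 70.34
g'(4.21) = 25.84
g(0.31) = -0.02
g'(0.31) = 10.24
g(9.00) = 240.00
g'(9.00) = 45.00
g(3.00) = 42.00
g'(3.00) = 21.00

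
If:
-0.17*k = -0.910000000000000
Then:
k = 5.35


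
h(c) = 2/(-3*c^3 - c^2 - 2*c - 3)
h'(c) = 2*(9*c^2 + 2*c + 2)/(-3*c^3 - c^2 - 2*c - 3)^2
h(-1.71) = 0.16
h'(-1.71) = 0.32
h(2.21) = -0.04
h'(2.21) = 0.05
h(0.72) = -0.33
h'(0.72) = 0.44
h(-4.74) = 0.01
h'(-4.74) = 0.00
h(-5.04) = 0.01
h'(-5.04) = 0.00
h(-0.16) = -0.74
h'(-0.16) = 0.53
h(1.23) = -0.16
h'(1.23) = 0.23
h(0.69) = -0.34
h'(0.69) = 0.45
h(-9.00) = 0.00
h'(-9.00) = 0.00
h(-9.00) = 0.00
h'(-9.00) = 0.00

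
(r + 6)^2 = r^2 + 12*r + 36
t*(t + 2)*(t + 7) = t^3 + 9*t^2 + 14*t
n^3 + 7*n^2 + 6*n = n*(n + 1)*(n + 6)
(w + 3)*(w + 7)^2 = w^3 + 17*w^2 + 91*w + 147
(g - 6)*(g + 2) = g^2 - 4*g - 12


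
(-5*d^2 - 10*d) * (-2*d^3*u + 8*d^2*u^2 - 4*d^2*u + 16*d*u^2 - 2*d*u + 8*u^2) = 10*d^5*u - 40*d^4*u^2 + 40*d^4*u - 160*d^3*u^2 + 50*d^3*u - 200*d^2*u^2 + 20*d^2*u - 80*d*u^2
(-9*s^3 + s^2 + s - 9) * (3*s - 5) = -27*s^4 + 48*s^3 - 2*s^2 - 32*s + 45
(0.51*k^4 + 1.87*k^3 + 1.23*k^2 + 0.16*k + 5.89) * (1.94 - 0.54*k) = -0.2754*k^5 - 0.0204000000000001*k^4 + 2.9636*k^3 + 2.2998*k^2 - 2.8702*k + 11.4266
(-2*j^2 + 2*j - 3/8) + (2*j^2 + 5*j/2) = 9*j/2 - 3/8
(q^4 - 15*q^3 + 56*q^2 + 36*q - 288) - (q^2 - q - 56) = q^4 - 15*q^3 + 55*q^2 + 37*q - 232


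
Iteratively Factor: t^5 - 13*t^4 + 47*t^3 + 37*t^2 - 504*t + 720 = (t - 3)*(t^4 - 10*t^3 + 17*t^2 + 88*t - 240) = (t - 4)*(t - 3)*(t^3 - 6*t^2 - 7*t + 60) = (t - 4)*(t - 3)*(t + 3)*(t^2 - 9*t + 20) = (t - 4)^2*(t - 3)*(t + 3)*(t - 5)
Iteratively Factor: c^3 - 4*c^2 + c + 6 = (c + 1)*(c^2 - 5*c + 6) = (c - 2)*(c + 1)*(c - 3)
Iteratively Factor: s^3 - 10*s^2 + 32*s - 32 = (s - 2)*(s^2 - 8*s + 16) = (s - 4)*(s - 2)*(s - 4)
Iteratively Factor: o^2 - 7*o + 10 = (o - 5)*(o - 2)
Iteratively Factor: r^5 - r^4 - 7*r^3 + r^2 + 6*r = (r + 1)*(r^4 - 2*r^3 - 5*r^2 + 6*r) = (r - 1)*(r + 1)*(r^3 - r^2 - 6*r) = r*(r - 1)*(r + 1)*(r^2 - r - 6) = r*(r - 1)*(r + 1)*(r + 2)*(r - 3)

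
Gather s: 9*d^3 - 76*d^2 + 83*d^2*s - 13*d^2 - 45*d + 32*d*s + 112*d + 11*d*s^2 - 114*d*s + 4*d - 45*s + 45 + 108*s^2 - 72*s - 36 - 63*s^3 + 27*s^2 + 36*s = 9*d^3 - 89*d^2 + 71*d - 63*s^3 + s^2*(11*d + 135) + s*(83*d^2 - 82*d - 81) + 9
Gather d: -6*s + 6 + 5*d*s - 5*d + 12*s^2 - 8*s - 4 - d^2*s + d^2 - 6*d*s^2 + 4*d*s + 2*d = d^2*(1 - s) + d*(-6*s^2 + 9*s - 3) + 12*s^2 - 14*s + 2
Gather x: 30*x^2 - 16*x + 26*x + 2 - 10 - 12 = 30*x^2 + 10*x - 20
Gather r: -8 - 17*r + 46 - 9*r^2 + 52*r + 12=-9*r^2 + 35*r + 50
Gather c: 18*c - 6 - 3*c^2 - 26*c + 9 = -3*c^2 - 8*c + 3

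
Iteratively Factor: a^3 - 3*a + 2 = (a + 2)*(a^2 - 2*a + 1) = (a - 1)*(a + 2)*(a - 1)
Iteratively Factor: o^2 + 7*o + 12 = (o + 3)*(o + 4)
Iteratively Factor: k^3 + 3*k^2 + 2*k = (k + 1)*(k^2 + 2*k) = k*(k + 1)*(k + 2)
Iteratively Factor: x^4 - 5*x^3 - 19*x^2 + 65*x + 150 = (x + 2)*(x^3 - 7*x^2 - 5*x + 75) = (x - 5)*(x + 2)*(x^2 - 2*x - 15) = (x - 5)*(x + 2)*(x + 3)*(x - 5)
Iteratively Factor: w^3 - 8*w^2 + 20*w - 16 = (w - 2)*(w^2 - 6*w + 8) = (w - 2)^2*(w - 4)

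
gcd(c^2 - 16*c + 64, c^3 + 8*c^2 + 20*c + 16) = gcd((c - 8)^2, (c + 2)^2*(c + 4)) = 1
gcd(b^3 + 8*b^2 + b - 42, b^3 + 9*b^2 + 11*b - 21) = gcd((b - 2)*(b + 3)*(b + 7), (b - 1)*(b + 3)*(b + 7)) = b^2 + 10*b + 21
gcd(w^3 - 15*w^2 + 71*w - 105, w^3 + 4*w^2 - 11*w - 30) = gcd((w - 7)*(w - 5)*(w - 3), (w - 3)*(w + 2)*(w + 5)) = w - 3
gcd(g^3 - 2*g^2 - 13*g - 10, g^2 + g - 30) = g - 5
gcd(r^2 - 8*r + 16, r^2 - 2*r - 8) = r - 4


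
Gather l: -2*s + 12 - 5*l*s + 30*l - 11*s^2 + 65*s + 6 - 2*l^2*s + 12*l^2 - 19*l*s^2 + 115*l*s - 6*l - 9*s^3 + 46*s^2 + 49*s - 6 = l^2*(12 - 2*s) + l*(-19*s^2 + 110*s + 24) - 9*s^3 + 35*s^2 + 112*s + 12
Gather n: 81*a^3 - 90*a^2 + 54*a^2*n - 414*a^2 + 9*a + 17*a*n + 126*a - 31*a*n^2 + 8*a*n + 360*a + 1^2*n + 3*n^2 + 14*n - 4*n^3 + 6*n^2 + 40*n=81*a^3 - 504*a^2 + 495*a - 4*n^3 + n^2*(9 - 31*a) + n*(54*a^2 + 25*a + 55)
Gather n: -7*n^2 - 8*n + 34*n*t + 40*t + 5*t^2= -7*n^2 + n*(34*t - 8) + 5*t^2 + 40*t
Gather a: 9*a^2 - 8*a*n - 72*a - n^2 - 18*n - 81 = 9*a^2 + a*(-8*n - 72) - n^2 - 18*n - 81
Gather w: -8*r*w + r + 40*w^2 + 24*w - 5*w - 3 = r + 40*w^2 + w*(19 - 8*r) - 3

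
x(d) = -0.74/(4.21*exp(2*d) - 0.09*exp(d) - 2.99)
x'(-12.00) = 0.00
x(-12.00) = 0.25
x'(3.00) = 0.00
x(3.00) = 0.00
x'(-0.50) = 1.01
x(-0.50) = 0.49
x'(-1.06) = 0.11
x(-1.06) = 0.29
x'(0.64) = 0.16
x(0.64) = -0.06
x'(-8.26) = -0.00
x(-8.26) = 0.25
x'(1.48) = 0.02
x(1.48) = -0.01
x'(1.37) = 0.03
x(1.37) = -0.01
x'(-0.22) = 32.17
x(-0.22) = 2.11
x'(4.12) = 0.00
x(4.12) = -0.00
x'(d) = -0.74*(-8.42*exp(2*d) + 0.09*exp(d))/(4.21*exp(2*d) - 0.09*exp(d) - 2.99)^2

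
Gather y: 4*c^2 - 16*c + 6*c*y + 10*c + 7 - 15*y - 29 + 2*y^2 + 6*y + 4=4*c^2 - 6*c + 2*y^2 + y*(6*c - 9) - 18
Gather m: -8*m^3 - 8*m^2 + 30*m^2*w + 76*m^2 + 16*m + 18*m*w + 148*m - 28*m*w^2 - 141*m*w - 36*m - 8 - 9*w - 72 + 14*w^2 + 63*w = -8*m^3 + m^2*(30*w + 68) + m*(-28*w^2 - 123*w + 128) + 14*w^2 + 54*w - 80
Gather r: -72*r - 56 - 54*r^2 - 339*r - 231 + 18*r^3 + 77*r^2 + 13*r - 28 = 18*r^3 + 23*r^2 - 398*r - 315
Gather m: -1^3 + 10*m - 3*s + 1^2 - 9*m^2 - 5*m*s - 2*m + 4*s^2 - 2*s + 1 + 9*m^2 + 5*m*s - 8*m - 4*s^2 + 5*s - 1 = 0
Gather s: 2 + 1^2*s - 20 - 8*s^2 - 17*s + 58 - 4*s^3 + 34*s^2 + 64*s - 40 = -4*s^3 + 26*s^2 + 48*s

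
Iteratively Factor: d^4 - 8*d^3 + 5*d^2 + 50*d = (d)*(d^3 - 8*d^2 + 5*d + 50) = d*(d + 2)*(d^2 - 10*d + 25) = d*(d - 5)*(d + 2)*(d - 5)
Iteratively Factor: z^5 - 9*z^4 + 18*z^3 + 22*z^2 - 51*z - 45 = (z - 3)*(z^4 - 6*z^3 + 22*z + 15) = (z - 3)^2*(z^3 - 3*z^2 - 9*z - 5) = (z - 3)^2*(z + 1)*(z^2 - 4*z - 5) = (z - 3)^2*(z + 1)^2*(z - 5)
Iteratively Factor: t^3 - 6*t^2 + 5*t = (t - 5)*(t^2 - t) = t*(t - 5)*(t - 1)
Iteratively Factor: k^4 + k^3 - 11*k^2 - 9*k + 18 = (k - 1)*(k^3 + 2*k^2 - 9*k - 18) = (k - 1)*(k + 3)*(k^2 - k - 6) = (k - 1)*(k + 2)*(k + 3)*(k - 3)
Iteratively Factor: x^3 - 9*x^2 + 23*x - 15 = (x - 1)*(x^2 - 8*x + 15) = (x - 5)*(x - 1)*(x - 3)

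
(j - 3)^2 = j^2 - 6*j + 9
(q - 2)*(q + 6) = q^2 + 4*q - 12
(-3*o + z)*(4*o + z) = -12*o^2 + o*z + z^2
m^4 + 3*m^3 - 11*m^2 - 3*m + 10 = (m - 2)*(m - 1)*(m + 1)*(m + 5)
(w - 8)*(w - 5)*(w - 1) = w^3 - 14*w^2 + 53*w - 40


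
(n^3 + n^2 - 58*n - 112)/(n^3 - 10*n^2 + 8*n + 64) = (n + 7)/(n - 4)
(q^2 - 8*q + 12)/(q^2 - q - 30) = (q - 2)/(q + 5)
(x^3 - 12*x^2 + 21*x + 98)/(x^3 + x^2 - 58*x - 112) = (x^2 - 14*x + 49)/(x^2 - x - 56)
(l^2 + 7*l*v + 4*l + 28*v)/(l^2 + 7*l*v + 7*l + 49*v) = (l + 4)/(l + 7)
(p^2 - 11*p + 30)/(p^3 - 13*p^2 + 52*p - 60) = 1/(p - 2)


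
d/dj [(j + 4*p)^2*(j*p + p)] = p*(j + 4*p)*(3*j + 4*p + 2)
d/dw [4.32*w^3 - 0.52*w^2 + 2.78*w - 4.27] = 12.96*w^2 - 1.04*w + 2.78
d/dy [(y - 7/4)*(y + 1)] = 2*y - 3/4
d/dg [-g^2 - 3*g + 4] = -2*g - 3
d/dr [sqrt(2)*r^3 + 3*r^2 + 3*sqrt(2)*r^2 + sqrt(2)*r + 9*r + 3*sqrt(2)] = 3*sqrt(2)*r^2 + 6*r + 6*sqrt(2)*r + sqrt(2) + 9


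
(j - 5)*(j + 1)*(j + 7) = j^3 + 3*j^2 - 33*j - 35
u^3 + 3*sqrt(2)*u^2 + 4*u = u*(u + sqrt(2))*(u + 2*sqrt(2))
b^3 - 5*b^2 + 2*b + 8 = (b - 4)*(b - 2)*(b + 1)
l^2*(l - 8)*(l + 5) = l^4 - 3*l^3 - 40*l^2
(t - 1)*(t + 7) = t^2 + 6*t - 7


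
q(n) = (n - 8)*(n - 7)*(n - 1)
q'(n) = (n - 8)*(n - 7) + (n - 8)*(n - 1) + (n - 7)*(n - 1) = 3*n^2 - 32*n + 71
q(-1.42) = -191.95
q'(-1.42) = 122.49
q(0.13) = -47.04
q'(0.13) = 66.89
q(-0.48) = -93.88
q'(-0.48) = 87.05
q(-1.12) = -157.00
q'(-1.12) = 110.60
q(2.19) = 33.26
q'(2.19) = 15.31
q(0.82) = -7.99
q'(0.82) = 46.78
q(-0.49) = -94.75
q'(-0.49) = 87.40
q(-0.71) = -114.83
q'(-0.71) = 95.23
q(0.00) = -56.00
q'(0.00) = 71.00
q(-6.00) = -1274.00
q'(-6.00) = 371.00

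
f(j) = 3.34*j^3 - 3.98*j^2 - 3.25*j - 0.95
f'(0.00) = -3.25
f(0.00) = -0.95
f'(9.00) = 736.73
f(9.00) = 2082.28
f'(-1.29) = 23.69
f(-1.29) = -10.55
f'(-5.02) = 289.22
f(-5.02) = -507.46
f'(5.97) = 306.35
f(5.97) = 548.47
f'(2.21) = 28.10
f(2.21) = 8.48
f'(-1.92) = 48.97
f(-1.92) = -33.02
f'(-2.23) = 64.33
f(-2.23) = -50.53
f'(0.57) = -4.53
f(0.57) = -3.48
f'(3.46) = 89.16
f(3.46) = 78.51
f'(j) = 10.02*j^2 - 7.96*j - 3.25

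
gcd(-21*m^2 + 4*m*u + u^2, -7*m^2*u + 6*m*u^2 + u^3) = 7*m + u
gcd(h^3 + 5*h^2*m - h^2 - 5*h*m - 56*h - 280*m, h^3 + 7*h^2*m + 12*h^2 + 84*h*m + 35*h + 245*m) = h + 7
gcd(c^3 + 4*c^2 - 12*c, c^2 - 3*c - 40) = 1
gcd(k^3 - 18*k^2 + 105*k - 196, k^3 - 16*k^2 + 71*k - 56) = k - 7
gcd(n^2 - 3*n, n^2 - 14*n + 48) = 1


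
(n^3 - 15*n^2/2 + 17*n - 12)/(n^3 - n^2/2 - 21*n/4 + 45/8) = 4*(n^2 - 6*n + 8)/(4*n^2 + 4*n - 15)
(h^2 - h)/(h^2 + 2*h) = (h - 1)/(h + 2)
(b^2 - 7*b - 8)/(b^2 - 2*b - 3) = (b - 8)/(b - 3)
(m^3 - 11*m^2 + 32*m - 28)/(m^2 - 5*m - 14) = (m^2 - 4*m + 4)/(m + 2)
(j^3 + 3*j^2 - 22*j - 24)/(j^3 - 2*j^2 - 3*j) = (j^2 + 2*j - 24)/(j*(j - 3))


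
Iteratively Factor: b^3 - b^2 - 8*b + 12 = (b + 3)*(b^2 - 4*b + 4) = (b - 2)*(b + 3)*(b - 2)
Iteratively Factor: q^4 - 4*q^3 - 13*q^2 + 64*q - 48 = (q - 4)*(q^3 - 13*q + 12) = (q - 4)*(q - 1)*(q^2 + q - 12) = (q - 4)*(q - 3)*(q - 1)*(q + 4)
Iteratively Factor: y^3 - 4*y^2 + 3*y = (y - 3)*(y^2 - y) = (y - 3)*(y - 1)*(y)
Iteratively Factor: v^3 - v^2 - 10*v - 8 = (v + 2)*(v^2 - 3*v - 4) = (v + 1)*(v + 2)*(v - 4)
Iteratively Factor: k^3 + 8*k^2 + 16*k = (k + 4)*(k^2 + 4*k) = (k + 4)^2*(k)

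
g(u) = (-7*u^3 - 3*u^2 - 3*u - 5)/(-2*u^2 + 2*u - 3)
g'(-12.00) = 3.49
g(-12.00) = -37.13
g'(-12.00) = 3.49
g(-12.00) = -37.13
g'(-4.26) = 3.38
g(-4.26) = -10.34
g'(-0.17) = 1.82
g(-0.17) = 1.34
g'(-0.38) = 1.77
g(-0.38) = 0.97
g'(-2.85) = 3.23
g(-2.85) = -5.66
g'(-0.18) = 1.81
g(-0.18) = 1.32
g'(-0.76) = 2.08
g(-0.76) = 0.24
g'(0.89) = 5.93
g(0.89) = 5.34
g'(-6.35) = 3.45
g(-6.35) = -17.49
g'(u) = (4*u - 2)*(-7*u^3 - 3*u^2 - 3*u - 5)/(-2*u^2 + 2*u - 3)^2 + (-21*u^2 - 6*u - 3)/(-2*u^2 + 2*u - 3) = (14*u^4 - 28*u^3 + 51*u^2 - 2*u + 19)/(4*u^4 - 8*u^3 + 16*u^2 - 12*u + 9)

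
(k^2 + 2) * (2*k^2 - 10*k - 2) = 2*k^4 - 10*k^3 + 2*k^2 - 20*k - 4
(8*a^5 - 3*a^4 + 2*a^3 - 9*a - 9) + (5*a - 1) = 8*a^5 - 3*a^4 + 2*a^3 - 4*a - 10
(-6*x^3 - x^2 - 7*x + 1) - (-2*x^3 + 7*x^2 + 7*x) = -4*x^3 - 8*x^2 - 14*x + 1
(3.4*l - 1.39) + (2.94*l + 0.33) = 6.34*l - 1.06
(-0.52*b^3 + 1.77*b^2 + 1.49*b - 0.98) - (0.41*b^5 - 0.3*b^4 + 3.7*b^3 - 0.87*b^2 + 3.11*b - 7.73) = -0.41*b^5 + 0.3*b^4 - 4.22*b^3 + 2.64*b^2 - 1.62*b + 6.75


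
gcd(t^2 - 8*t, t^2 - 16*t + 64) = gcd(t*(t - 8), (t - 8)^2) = t - 8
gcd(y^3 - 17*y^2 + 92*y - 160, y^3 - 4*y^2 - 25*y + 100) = y^2 - 9*y + 20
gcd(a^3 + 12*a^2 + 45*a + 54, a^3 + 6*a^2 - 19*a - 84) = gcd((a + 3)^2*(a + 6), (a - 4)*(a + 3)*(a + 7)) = a + 3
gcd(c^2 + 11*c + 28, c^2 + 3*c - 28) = c + 7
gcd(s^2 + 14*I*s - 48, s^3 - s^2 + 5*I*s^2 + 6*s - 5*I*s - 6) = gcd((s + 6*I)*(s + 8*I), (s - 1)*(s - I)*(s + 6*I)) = s + 6*I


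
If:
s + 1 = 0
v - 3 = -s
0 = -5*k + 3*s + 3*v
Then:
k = 9/5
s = -1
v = 4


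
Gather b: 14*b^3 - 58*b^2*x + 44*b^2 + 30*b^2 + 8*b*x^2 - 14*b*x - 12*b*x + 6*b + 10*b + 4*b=14*b^3 + b^2*(74 - 58*x) + b*(8*x^2 - 26*x + 20)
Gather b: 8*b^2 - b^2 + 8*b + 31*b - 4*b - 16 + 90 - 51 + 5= 7*b^2 + 35*b + 28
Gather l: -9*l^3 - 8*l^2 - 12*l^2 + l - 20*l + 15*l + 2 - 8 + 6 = -9*l^3 - 20*l^2 - 4*l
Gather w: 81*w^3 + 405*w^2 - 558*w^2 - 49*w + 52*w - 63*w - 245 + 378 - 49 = 81*w^3 - 153*w^2 - 60*w + 84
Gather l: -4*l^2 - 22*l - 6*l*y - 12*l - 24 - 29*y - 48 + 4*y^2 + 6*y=-4*l^2 + l*(-6*y - 34) + 4*y^2 - 23*y - 72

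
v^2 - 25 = (v - 5)*(v + 5)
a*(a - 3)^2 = a^3 - 6*a^2 + 9*a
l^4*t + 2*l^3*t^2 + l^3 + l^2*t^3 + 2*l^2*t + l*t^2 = l*(l + t)^2*(l*t + 1)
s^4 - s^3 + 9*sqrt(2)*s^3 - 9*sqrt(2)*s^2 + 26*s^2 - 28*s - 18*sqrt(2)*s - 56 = (s - 2)*(s + 1)*(s + 2*sqrt(2))*(s + 7*sqrt(2))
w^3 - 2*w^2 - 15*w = w*(w - 5)*(w + 3)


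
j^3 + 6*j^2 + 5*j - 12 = (j - 1)*(j + 3)*(j + 4)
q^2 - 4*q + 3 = (q - 3)*(q - 1)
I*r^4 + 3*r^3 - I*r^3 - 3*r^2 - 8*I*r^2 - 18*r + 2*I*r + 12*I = (r - 3)*(r + 2)*(r - 2*I)*(I*r + 1)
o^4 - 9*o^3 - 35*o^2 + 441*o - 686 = (o - 7)^2*(o - 2)*(o + 7)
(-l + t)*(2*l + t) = -2*l^2 + l*t + t^2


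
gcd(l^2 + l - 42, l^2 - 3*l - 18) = l - 6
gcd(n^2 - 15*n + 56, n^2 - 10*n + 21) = n - 7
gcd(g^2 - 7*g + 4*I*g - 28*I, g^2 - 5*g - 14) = g - 7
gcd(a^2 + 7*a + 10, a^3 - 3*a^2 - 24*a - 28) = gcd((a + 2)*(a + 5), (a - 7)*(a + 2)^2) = a + 2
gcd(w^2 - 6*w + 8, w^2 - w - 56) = 1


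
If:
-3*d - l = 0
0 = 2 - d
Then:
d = 2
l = -6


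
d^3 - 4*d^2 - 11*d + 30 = (d - 5)*(d - 2)*(d + 3)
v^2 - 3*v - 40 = (v - 8)*(v + 5)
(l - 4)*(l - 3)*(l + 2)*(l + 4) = l^4 - l^3 - 22*l^2 + 16*l + 96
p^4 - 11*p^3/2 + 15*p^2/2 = p^2*(p - 3)*(p - 5/2)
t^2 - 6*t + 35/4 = (t - 7/2)*(t - 5/2)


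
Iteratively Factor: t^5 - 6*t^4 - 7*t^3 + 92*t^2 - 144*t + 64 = (t - 4)*(t^4 - 2*t^3 - 15*t^2 + 32*t - 16) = (t - 4)*(t + 4)*(t^3 - 6*t^2 + 9*t - 4) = (t - 4)*(t - 1)*(t + 4)*(t^2 - 5*t + 4) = (t - 4)^2*(t - 1)*(t + 4)*(t - 1)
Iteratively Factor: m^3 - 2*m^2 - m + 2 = (m - 2)*(m^2 - 1) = (m - 2)*(m - 1)*(m + 1)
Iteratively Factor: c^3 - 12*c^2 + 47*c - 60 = (c - 4)*(c^2 - 8*c + 15) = (c - 4)*(c - 3)*(c - 5)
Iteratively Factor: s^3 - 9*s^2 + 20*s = (s - 4)*(s^2 - 5*s) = s*(s - 4)*(s - 5)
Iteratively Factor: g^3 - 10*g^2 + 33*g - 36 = (g - 3)*(g^2 - 7*g + 12) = (g - 3)^2*(g - 4)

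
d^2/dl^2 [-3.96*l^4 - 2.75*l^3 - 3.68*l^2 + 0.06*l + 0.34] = -47.52*l^2 - 16.5*l - 7.36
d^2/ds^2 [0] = 0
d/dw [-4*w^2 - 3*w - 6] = -8*w - 3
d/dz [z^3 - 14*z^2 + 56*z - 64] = 3*z^2 - 28*z + 56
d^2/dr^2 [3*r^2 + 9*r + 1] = 6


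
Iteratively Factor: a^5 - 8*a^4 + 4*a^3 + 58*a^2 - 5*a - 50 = (a + 1)*(a^4 - 9*a^3 + 13*a^2 + 45*a - 50) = (a - 5)*(a + 1)*(a^3 - 4*a^2 - 7*a + 10) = (a - 5)*(a + 1)*(a + 2)*(a^2 - 6*a + 5) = (a - 5)*(a - 1)*(a + 1)*(a + 2)*(a - 5)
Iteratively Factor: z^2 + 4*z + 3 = (z + 1)*(z + 3)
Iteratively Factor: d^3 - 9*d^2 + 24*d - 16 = (d - 4)*(d^2 - 5*d + 4) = (d - 4)*(d - 1)*(d - 4)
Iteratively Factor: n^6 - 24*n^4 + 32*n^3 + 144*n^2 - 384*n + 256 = (n - 2)*(n^5 + 2*n^4 - 20*n^3 - 8*n^2 + 128*n - 128) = (n - 2)*(n + 4)*(n^4 - 2*n^3 - 12*n^2 + 40*n - 32) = (n - 2)^2*(n + 4)*(n^3 - 12*n + 16) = (n - 2)^3*(n + 4)*(n^2 + 2*n - 8) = (n - 2)^4*(n + 4)*(n + 4)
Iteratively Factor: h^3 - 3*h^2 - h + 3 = (h - 1)*(h^2 - 2*h - 3) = (h - 3)*(h - 1)*(h + 1)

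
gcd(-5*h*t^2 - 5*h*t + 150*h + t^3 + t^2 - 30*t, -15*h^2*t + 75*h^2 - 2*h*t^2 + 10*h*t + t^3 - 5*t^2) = -5*h*t + 25*h + t^2 - 5*t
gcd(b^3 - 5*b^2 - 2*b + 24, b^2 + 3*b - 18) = b - 3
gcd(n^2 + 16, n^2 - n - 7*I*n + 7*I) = 1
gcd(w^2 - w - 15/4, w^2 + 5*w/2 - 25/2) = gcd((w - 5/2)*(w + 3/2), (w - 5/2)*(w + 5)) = w - 5/2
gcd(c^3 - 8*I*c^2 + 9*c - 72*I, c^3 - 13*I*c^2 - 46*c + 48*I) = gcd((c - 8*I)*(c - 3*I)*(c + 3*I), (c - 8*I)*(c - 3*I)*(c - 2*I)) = c^2 - 11*I*c - 24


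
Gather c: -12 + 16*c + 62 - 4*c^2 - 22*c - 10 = -4*c^2 - 6*c + 40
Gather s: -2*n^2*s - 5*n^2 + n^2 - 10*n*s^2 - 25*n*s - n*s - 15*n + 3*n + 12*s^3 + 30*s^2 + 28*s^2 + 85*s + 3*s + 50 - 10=-4*n^2 - 12*n + 12*s^3 + s^2*(58 - 10*n) + s*(-2*n^2 - 26*n + 88) + 40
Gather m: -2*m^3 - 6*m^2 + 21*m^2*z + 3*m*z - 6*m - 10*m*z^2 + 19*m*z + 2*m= -2*m^3 + m^2*(21*z - 6) + m*(-10*z^2 + 22*z - 4)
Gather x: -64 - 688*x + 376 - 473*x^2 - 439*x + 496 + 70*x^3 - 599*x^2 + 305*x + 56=70*x^3 - 1072*x^2 - 822*x + 864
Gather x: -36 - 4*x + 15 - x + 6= -5*x - 15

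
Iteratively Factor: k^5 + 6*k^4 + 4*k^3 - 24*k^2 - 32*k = (k - 2)*(k^4 + 8*k^3 + 20*k^2 + 16*k) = k*(k - 2)*(k^3 + 8*k^2 + 20*k + 16) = k*(k - 2)*(k + 2)*(k^2 + 6*k + 8) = k*(k - 2)*(k + 2)*(k + 4)*(k + 2)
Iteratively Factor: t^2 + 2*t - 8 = (t - 2)*(t + 4)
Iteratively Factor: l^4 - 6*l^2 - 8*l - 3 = (l + 1)*(l^3 - l^2 - 5*l - 3) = (l - 3)*(l + 1)*(l^2 + 2*l + 1) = (l - 3)*(l + 1)^2*(l + 1)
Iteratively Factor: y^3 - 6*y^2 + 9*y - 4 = (y - 1)*(y^2 - 5*y + 4) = (y - 1)^2*(y - 4)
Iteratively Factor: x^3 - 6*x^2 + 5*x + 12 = (x + 1)*(x^2 - 7*x + 12) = (x - 4)*(x + 1)*(x - 3)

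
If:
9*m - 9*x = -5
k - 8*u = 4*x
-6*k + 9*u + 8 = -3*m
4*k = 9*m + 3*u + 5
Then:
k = 95/84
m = -1/112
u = -19/144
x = 551/1008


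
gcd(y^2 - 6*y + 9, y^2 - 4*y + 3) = y - 3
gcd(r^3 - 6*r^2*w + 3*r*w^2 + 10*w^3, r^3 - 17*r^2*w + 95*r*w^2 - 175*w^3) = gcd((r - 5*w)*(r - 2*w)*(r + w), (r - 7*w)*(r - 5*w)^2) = r - 5*w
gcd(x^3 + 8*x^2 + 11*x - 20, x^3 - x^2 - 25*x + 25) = x^2 + 4*x - 5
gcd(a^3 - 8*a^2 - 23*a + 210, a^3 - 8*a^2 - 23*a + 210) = a^3 - 8*a^2 - 23*a + 210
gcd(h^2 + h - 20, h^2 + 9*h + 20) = h + 5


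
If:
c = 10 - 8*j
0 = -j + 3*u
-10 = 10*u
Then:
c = 34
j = -3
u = -1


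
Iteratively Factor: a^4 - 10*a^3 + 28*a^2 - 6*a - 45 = (a - 3)*(a^3 - 7*a^2 + 7*a + 15) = (a - 5)*(a - 3)*(a^2 - 2*a - 3) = (a - 5)*(a - 3)^2*(a + 1)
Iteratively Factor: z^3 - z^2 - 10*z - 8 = (z - 4)*(z^2 + 3*z + 2) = (z - 4)*(z + 2)*(z + 1)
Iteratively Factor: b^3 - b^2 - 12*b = (b - 4)*(b^2 + 3*b) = (b - 4)*(b + 3)*(b)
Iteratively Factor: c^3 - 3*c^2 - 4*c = (c - 4)*(c^2 + c) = c*(c - 4)*(c + 1)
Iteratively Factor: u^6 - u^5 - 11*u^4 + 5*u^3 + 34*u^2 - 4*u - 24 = (u - 3)*(u^5 + 2*u^4 - 5*u^3 - 10*u^2 + 4*u + 8) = (u - 3)*(u + 1)*(u^4 + u^3 - 6*u^2 - 4*u + 8) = (u - 3)*(u - 1)*(u + 1)*(u^3 + 2*u^2 - 4*u - 8) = (u - 3)*(u - 1)*(u + 1)*(u + 2)*(u^2 - 4) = (u - 3)*(u - 1)*(u + 1)*(u + 2)^2*(u - 2)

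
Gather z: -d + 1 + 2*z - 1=-d + 2*z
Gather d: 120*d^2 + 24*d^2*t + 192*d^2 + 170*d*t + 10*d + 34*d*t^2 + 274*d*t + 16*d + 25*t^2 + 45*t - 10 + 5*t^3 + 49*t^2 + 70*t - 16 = d^2*(24*t + 312) + d*(34*t^2 + 444*t + 26) + 5*t^3 + 74*t^2 + 115*t - 26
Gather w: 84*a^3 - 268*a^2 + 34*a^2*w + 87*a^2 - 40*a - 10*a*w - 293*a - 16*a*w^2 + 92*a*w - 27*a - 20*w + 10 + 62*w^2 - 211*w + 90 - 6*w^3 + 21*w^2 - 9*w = 84*a^3 - 181*a^2 - 360*a - 6*w^3 + w^2*(83 - 16*a) + w*(34*a^2 + 82*a - 240) + 100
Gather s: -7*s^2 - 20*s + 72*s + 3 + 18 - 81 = -7*s^2 + 52*s - 60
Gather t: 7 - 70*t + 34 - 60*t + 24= 65 - 130*t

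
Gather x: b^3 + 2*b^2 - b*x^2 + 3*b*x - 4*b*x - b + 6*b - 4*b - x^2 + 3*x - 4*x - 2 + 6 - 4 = b^3 + 2*b^2 + b + x^2*(-b - 1) + x*(-b - 1)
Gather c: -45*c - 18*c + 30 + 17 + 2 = 49 - 63*c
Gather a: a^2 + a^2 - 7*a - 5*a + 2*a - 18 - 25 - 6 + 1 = 2*a^2 - 10*a - 48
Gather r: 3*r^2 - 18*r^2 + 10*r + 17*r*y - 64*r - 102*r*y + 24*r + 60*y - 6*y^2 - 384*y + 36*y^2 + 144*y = -15*r^2 + r*(-85*y - 30) + 30*y^2 - 180*y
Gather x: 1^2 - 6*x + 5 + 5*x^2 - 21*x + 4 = 5*x^2 - 27*x + 10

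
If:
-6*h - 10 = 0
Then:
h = -5/3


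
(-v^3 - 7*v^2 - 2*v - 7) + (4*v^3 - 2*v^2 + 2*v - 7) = 3*v^3 - 9*v^2 - 14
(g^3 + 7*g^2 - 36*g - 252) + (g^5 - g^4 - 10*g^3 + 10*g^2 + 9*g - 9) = g^5 - g^4 - 9*g^3 + 17*g^2 - 27*g - 261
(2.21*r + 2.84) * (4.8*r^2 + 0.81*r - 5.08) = 10.608*r^3 + 15.4221*r^2 - 8.9264*r - 14.4272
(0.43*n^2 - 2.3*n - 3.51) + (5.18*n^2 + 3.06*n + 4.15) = 5.61*n^2 + 0.76*n + 0.640000000000001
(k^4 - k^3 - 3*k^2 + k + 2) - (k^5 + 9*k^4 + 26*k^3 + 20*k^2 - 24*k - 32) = -k^5 - 8*k^4 - 27*k^3 - 23*k^2 + 25*k + 34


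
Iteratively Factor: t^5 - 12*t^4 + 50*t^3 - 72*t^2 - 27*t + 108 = (t - 3)*(t^4 - 9*t^3 + 23*t^2 - 3*t - 36) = (t - 3)^2*(t^3 - 6*t^2 + 5*t + 12) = (t - 3)^2*(t + 1)*(t^2 - 7*t + 12) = (t - 3)^3*(t + 1)*(t - 4)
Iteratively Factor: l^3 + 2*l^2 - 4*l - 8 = (l + 2)*(l^2 - 4) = (l + 2)^2*(l - 2)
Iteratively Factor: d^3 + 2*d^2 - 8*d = (d)*(d^2 + 2*d - 8) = d*(d + 4)*(d - 2)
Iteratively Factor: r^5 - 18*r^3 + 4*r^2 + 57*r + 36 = (r + 1)*(r^4 - r^3 - 17*r^2 + 21*r + 36) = (r + 1)*(r + 4)*(r^3 - 5*r^2 + 3*r + 9) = (r + 1)^2*(r + 4)*(r^2 - 6*r + 9) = (r - 3)*(r + 1)^2*(r + 4)*(r - 3)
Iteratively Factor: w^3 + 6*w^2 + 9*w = (w)*(w^2 + 6*w + 9) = w*(w + 3)*(w + 3)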